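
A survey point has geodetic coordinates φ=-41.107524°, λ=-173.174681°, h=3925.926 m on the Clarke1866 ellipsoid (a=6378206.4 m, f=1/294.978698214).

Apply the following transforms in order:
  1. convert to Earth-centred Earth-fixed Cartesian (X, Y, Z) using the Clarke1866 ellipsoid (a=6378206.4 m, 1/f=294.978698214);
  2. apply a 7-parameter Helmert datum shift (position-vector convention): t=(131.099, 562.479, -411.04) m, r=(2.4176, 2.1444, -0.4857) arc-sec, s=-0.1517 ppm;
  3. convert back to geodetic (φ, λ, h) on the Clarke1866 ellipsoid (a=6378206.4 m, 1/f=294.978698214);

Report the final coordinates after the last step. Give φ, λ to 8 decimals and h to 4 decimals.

φ=-41.11096439°, λ=-173.18191464°, h=4046.6092 m

start: φ=-41.107524°, λ=-173.174681°, h=3925.926 m
→ ECEF (a=6378206.400, f=1/294.978698214): X=-4781707.0626, Y=-572327.2405, Z=-4173809.6936
→ Helmert 7p (PV): X=-4781619.9782, Y=-571704.4944, Z=-4174177.0963
→ geod (Bowring, a=6378206.400): φ=-41.11096439°, λ=-173.18191464°, h=4046.6092 m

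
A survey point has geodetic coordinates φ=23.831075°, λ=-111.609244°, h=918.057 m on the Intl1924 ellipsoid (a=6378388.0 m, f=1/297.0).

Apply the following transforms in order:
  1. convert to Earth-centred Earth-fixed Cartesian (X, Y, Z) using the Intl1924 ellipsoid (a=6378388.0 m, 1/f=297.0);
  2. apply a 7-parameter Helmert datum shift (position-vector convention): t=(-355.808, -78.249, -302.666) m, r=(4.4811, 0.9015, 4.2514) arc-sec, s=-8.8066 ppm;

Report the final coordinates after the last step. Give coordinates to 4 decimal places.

X=-2150427.1241 m, Y=-5428390.4625 m, Z=2561151.0768 m

start: φ=23.831075°, λ=-111.609244°, h=918.057 m
→ ECEF (a=6378388.000, f=1/297.0): X=-2150213.3306, Y=-5428260.0497, Z=2561584.8319
→ Helmert 7p (PV): X=-2150427.1241, Y=-5428390.4625, Z=2561151.0768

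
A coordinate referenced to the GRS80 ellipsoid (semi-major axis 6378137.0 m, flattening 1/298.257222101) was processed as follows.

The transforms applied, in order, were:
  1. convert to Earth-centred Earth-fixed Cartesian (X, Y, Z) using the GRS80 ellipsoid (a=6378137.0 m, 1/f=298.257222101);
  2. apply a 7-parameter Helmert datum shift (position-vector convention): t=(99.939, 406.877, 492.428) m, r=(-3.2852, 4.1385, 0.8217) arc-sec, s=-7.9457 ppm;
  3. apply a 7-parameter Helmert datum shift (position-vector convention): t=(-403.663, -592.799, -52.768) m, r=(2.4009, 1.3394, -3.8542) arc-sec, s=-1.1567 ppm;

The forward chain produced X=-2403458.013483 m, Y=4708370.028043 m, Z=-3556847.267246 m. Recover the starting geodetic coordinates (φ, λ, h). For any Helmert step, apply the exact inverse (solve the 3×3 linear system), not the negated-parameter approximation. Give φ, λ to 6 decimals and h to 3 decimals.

φ=-34.116240°, λ=117.038727°, h=417.756 m

start: X=-2403458.0135, Y=4708370.0280, Z=-3556847.2672 m
→ Helmert⁻¹: X=-2403122.0219, Y=4708881.9683, Z=-3556869.0292
→ Helmert⁻¹: X=-2403150.9238, Y=4708578.7357, Z=-3557362.9460
→ geod (Bowring, a=6378137.000): φ=-34.11624000°, λ=117.03872700°, h=417.7560 m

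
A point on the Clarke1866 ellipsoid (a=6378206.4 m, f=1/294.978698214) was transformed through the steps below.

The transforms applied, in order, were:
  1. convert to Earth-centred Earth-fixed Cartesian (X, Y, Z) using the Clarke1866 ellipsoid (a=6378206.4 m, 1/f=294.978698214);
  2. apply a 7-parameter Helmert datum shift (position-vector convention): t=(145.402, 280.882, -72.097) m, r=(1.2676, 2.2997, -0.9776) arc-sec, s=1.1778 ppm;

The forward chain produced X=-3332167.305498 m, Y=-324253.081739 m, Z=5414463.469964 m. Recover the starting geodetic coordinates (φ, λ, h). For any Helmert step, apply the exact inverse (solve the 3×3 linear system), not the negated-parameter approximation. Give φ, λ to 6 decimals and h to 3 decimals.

φ=58.442527°, λ=-174.437901°, h=3518.036 m

start: X=-3332167.3055, Y=-324253.0817, Z=5414463.4700 m
→ Helmert⁻¹: X=-3332367.6123, Y=-324516.1006, Z=5414494.0306
→ geod (Bowring, a=6378206.400): φ=58.44252700°, λ=-174.43790100°, h=3518.0360 m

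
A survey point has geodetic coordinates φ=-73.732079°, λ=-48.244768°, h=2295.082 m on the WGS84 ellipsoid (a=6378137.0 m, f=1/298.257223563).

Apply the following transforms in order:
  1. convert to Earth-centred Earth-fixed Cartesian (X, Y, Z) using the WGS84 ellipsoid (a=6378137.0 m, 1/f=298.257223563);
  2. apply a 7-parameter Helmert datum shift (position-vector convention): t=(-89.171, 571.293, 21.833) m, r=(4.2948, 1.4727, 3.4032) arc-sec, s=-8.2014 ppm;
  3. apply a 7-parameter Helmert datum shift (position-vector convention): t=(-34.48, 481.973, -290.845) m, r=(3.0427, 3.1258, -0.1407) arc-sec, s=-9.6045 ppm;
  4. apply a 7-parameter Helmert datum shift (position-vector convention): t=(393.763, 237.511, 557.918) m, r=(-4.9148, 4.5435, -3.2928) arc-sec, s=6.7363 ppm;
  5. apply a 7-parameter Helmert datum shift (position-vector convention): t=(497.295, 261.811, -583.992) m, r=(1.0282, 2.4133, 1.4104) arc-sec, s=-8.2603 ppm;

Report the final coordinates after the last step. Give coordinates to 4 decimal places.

X=1194381.2167 m, Y=-1335795.7799 m, Z=-6103099.0552 m

start: φ=-73.732079°, λ=-48.244768°, h=2295.082 m
→ ECEF (a=6378137.000, f=1/298.257223563): X=1193969.8201, Y=-1337484.2967, Z=-6102832.6620
→ Helmert 7p (PV): X=1193849.3512, Y=-1336755.2643, Z=-6102797.1505
→ Helmert 7p (PV): X=1193710.0102, Y=-1336171.2427, Z=-6103067.1919
→ Helmert 7p (PV): X=1193956.0474, Y=-1336107.2115, Z=-6102544.8426
→ Helmert 7p (PV): X=1194381.2167, Y=-1335795.7799, Z=-6103099.0552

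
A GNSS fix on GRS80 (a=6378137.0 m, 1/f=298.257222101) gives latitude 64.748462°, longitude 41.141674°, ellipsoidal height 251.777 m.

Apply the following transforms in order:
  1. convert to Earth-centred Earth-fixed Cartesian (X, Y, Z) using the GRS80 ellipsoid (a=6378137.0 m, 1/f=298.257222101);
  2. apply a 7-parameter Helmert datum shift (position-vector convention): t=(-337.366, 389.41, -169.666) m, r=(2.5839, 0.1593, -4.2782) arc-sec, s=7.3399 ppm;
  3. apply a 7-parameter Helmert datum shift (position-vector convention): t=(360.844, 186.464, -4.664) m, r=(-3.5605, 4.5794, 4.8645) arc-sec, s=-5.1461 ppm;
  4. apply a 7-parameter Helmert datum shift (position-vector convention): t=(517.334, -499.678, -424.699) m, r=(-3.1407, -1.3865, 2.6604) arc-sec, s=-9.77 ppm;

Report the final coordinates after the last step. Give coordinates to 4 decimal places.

X=2055350.3644 m, Y=1795324.5560 m, Z=5745318.0437 m

start: φ=64.748462°, λ=41.141674°, h=251.777 m
→ ECEF (a=6378137.000, f=1/298.257222101): X=2054760.0068, Y=1795114.9394, Z=5746029.8360
→ Helmert 7p (PV): X=2054479.3935, Y=1795402.9250, Z=5745923.2461
→ Helmert 7p (PV): X=2054914.8906, Y=1795727.7862, Z=5745812.4089
→ Helmert 7p (PV): X=2055350.3644, Y=1795324.5560, Z=5745318.0437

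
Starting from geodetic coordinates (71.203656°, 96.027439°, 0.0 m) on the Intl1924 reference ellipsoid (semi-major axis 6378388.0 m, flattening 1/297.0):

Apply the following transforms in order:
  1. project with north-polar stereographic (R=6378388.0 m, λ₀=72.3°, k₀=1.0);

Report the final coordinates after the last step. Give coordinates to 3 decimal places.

start: φ=71.203656°, λ=96.027439°, h=0.000 m
→ stereo (R=6378388.0, λ₀=72.3°): E=849619.4047, N=-1932971.3366

E=849619.405 m, N=-1932971.337 m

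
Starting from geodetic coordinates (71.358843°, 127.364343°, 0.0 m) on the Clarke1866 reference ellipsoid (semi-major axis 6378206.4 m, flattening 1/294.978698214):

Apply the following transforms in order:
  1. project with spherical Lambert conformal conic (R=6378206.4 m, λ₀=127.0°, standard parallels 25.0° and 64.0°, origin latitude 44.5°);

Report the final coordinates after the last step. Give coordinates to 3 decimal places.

E=13928.015 m, N=2928231.434 m

start: φ=71.358843°, λ=127.364343°, h=0.000 m
→ lcc (R=6378206.4, λ₀=127.0°): E=13928.0145, N=2928231.4344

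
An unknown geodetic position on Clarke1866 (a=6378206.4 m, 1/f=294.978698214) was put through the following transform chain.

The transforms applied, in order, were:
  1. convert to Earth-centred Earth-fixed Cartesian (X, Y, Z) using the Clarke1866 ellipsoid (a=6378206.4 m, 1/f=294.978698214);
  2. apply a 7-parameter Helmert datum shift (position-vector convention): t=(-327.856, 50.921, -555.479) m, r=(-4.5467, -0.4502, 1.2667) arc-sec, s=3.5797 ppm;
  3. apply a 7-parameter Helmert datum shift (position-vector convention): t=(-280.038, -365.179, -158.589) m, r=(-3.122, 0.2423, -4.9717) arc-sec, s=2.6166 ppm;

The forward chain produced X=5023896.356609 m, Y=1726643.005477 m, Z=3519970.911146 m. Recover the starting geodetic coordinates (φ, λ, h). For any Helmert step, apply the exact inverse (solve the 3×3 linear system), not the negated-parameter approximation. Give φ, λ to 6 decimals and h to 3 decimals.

start: X=5023896.3566, Y=1726643.0055, Z=3519970.9111 m
→ Helmert⁻¹: X=5024117.4848, Y=1727071.4837, Z=3520152.3320
→ Helmert⁻¹: X=5024445.6445, Y=1726905.9174, Z=3520722.3077
→ geod (Bowring, a=6378206.400): φ=33.71061100°, λ=18.96788600°, h=2012.2020 m

φ=33.710611°, λ=18.967886°, h=2012.202 m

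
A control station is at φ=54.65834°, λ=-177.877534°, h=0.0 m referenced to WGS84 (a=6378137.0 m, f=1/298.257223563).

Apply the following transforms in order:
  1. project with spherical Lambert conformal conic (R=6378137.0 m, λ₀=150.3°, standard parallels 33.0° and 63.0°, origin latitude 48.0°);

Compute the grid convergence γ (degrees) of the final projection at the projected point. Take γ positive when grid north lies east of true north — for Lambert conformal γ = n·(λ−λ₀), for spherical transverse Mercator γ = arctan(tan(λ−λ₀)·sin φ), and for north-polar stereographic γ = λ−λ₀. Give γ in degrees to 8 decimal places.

start: φ=54.658340°, λ=-177.877534°, h=0.000 m
→ into lcc (λ₀=150.3°): φ=54.65834000°, λ−λ₀=31.82246600°
convergence γ = 23.93299256°

23.93299256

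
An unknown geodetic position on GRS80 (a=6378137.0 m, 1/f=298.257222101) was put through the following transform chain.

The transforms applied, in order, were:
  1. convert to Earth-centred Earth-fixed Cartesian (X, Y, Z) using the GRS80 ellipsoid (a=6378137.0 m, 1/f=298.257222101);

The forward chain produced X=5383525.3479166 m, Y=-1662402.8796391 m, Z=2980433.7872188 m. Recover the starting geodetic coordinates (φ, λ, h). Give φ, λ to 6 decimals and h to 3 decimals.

start: X=5383525.3479, Y=-1662402.8796, Z=2980433.7872 m
→ geod (Bowring, a=6378137.000): φ=28.03708900°, λ=-17.16039900°, h=638.3440 m

φ=28.037089°, λ=-17.160399°, h=638.344 m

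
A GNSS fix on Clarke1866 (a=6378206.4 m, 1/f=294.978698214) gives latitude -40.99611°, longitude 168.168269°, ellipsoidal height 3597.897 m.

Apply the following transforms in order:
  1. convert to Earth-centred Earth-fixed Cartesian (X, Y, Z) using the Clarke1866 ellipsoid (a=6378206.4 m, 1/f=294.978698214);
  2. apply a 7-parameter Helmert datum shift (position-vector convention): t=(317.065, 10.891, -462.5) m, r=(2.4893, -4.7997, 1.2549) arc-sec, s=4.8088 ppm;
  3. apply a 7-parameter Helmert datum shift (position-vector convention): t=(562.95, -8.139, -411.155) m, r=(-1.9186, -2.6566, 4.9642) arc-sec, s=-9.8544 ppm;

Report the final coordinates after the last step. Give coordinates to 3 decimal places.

start: φ=-40.996110°, λ=168.168269°, h=3597.897 m
→ ECEF (a=6378206.400, f=1/294.978698214): X=-4721234.8675, Y=989046.4505, Z=-4164258.1644
→ Helmert 7p (PV): X=-4720849.6222, Y=989083.6303, Z=-4164838.6149
→ Helmert 7p (PV): X=-4720210.3145, Y=988913.3889, Z=-4165278.7298

X=-4720210.314 m, Y=988913.389 m, Z=-4165278.730 m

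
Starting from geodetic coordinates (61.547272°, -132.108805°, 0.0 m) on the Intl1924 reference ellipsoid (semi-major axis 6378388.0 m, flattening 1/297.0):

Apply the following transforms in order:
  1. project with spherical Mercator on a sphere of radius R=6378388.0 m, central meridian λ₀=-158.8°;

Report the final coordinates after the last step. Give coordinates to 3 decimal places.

start: φ=61.547272°, λ=-132.108805°, h=0.000 m
→ merc (R=6378388.0, λ₀=-158.8°): E=2971367.1642, N=8752926.6610

E=2971367.164 m, N=8752926.661 m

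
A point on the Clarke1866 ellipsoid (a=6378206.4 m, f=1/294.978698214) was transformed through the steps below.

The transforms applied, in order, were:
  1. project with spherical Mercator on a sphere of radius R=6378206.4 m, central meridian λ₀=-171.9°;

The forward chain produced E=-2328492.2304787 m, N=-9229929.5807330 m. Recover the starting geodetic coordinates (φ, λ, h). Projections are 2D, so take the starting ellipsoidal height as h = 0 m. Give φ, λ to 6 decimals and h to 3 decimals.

start: E=-2328492.2305, N=-9229929.5807 m
→ merc⁻¹: φ=-63.52369300°, λ=167.18302600°

φ=-63.523693°, λ=167.183026°, h=0.000 m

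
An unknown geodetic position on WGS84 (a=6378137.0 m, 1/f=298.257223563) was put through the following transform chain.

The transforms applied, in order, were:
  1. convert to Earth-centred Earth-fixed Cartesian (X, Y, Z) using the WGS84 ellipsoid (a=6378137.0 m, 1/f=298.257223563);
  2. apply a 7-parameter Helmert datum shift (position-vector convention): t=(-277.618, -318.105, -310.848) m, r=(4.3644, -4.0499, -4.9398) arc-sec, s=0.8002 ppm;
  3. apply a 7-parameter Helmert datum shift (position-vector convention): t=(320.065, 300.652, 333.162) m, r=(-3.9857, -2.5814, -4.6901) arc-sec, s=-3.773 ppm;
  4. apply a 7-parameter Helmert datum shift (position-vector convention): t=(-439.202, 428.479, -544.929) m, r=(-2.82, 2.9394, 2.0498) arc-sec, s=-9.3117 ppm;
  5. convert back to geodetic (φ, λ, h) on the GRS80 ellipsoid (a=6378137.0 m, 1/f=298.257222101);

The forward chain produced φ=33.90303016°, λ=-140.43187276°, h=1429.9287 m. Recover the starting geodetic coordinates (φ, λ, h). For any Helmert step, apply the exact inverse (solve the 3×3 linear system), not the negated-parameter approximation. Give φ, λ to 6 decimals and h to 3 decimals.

φ=33.907518°, λ=-140.422825°, h=1763.346 m

start: φ=33.903030°, λ=-140.431873°, h=1429.929 m
→ ECEF (a=6378137.000, f=1/298.257222101): X=-4085947.5440, Y=-3376363.0281, Z=3538321.9147
→ Helmert⁻¹: X=-4085630.3734, Y=-3376830.7307, Z=3538795.4069
→ Helmert⁻¹: X=-4085844.7770, Y=-3377305.4041, Z=3538461.4695
→ Helmert⁻¹: X=-4085413.5295, Y=-3377007.5570, Z=3538921.1555
→ geod (Bowring, a=6378137.000): φ=33.90751800°, λ=-140.42282500°, h=1763.3460 m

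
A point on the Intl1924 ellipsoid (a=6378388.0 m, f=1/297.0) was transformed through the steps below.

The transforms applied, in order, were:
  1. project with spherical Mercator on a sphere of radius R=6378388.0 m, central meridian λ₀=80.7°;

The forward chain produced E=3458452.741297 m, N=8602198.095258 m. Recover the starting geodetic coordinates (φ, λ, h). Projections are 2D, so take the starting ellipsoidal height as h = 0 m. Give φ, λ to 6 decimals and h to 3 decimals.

start: E=3458452.7413, N=8602198.0953 m
→ merc⁻¹: φ=60.89546400°, λ=111.76658700°

φ=60.895464°, λ=111.766587°, h=0.000 m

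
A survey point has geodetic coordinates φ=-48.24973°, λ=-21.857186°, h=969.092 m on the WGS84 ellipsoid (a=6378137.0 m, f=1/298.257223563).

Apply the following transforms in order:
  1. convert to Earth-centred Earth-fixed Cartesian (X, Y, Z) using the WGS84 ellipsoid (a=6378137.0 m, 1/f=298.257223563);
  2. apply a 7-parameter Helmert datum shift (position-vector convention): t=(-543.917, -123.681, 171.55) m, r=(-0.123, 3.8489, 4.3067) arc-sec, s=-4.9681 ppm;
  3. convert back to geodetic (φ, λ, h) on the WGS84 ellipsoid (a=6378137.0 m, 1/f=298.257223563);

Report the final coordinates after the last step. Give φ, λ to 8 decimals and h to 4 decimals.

start: φ=-48.249730°, λ=-21.857186°, h=969.092 m
→ ECEF (a=6378137.000, f=1/298.257223563): X=3949765.6161, Y=-1584368.2235, Z=-4736134.8241
→ Helmert 7p (PV): X=3949146.7811, Y=-1584404.3888, Z=-4736012.5020
→ geod (Bowring, a=6378137.000): φ=-48.25276040°, λ=-21.86074018°, h=504.3619 m

φ=-48.25276040°, λ=-21.86074018°, h=504.3619 m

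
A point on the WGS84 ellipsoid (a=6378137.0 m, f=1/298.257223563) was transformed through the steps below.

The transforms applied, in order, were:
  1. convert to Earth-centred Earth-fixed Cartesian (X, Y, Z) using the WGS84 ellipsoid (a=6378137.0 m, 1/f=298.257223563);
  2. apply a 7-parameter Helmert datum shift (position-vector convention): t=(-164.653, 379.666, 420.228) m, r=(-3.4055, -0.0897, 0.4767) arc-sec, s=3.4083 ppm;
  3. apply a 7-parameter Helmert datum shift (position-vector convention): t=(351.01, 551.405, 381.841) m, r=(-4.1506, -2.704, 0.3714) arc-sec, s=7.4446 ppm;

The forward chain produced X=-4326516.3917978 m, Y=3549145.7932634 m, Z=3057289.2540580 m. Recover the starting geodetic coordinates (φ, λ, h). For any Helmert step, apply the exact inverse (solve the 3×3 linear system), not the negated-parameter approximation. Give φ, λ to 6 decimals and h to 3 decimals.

φ=28.808998°, λ=140.646108°, h=2643.289 m

start: X=-4326516.3918, Y=3549145.7933, Z=3057289.2541 m
→ Helmert⁻¹: X=-4326788.7253, Y=3548514.2461, Z=3057012.7828
→ Helmert⁻¹: X=-4326599.7967, Y=3548082.0201, Z=3056642.5986
→ geod (Bowring, a=6378137.000): φ=28.80899800°, λ=140.64610800°, h=2643.2890 m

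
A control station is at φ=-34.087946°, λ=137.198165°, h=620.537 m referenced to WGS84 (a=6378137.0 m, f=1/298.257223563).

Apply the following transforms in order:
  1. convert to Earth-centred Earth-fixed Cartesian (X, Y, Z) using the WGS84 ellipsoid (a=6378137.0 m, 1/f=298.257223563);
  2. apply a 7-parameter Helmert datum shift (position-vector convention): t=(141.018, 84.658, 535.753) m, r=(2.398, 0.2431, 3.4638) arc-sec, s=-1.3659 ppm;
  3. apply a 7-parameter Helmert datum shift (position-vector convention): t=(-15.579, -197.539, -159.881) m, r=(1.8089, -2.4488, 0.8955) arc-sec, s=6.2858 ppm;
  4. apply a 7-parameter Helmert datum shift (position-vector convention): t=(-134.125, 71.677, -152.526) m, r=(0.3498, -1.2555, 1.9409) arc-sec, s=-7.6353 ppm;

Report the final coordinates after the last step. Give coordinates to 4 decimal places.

X=-3880124.8790 m, Y=3593130.2314 m, Z=-3554630.3601 m

start: φ=-34.087946°, λ=137.198165°, h=620.537 m
→ ECEF (a=6378137.000, f=1/298.257223563): X=-3880076.6207, Y=3593221.1771, Z=-3554877.6319
→ Helmert 7p (PV): X=-3879994.8334, Y=3593277.0975, Z=-3554290.6762
→ Helmert 7p (PV): X=-3880008.2044, Y=3593116.4706, Z=-3554487.4503
→ Helmert 7p (PV): X=-3880124.8790, Y=3593130.2314, Z=-3554630.3601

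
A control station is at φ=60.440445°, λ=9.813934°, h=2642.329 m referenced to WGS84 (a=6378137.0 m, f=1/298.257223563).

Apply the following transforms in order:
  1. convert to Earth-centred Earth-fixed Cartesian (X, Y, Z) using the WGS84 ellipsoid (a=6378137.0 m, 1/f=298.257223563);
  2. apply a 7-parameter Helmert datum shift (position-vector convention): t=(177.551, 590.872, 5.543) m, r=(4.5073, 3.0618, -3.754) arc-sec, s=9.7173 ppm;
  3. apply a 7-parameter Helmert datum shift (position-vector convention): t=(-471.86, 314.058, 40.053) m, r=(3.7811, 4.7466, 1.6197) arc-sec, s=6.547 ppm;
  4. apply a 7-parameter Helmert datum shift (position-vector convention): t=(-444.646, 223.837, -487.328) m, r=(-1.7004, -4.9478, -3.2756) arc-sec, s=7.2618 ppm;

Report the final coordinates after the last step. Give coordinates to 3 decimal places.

start: φ=60.440445°, λ=9.813934°, h=2642.329 m
→ ECEF (a=6378137.000, f=1/298.257223563): X=3109635.3763, Y=537906.1370, Z=5527148.2718
→ Helmert 7p (PV): X=3109934.9805, Y=538324.8600, Z=5527173.1182
→ Helmert 7p (PV): X=3109606.4470, Y=538565.5425, Z=5527187.6591
→ Helmert 7p (PV): X=3109060.3502, Y=538789.4730, Z=5526810.6211

X=3109060.350 m, Y=538789.473 m, Z=5526810.621 m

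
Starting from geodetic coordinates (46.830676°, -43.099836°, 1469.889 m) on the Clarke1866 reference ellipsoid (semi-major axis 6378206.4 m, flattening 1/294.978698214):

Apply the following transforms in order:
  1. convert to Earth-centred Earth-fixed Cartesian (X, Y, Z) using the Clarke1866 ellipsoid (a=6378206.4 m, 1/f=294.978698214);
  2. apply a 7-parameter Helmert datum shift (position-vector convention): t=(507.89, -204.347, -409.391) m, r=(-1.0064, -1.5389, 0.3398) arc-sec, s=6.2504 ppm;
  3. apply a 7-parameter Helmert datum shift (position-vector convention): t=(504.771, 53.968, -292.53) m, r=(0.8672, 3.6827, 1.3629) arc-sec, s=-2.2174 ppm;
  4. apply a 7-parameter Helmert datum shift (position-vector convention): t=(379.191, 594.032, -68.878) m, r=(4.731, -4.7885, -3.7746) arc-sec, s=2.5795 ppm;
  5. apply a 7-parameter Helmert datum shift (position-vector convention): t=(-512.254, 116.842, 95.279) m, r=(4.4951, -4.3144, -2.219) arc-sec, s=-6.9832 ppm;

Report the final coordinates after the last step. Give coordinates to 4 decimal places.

start: φ=46.830676°, λ=-43.099836°, h=1469.889 m
→ ECEF (a=6378206.400, f=1/294.978698214): X=3192698.0942, Y=-2987656.8937, Z=4629774.8237
→ Helmert 7p (PV): X=3193196.3197, Y=-2987852.0655, Z=4629432.7682
→ Helmert 7p (PV): X=3193796.4072, Y=-2987789.8366, Z=4629060.3991
→ Helmert 7p (PV): X=3194021.6952, Y=-2987368.1324, Z=4629009.0772
→ Helmert 7p (PV): X=3193358.1754, Y=-2987365.6688, Z=4629073.7363

X=3193358.1754 m, Y=-2987365.6688 m, Z=4629073.7363 m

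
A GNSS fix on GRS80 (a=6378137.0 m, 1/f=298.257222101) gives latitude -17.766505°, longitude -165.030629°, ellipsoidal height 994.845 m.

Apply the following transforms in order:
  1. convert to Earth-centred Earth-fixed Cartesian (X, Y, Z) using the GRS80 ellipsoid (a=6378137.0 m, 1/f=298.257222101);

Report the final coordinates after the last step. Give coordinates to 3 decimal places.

start: φ=-17.766505°, λ=-165.030629°, h=994.845 m
→ ECEF (a=6378137.000, f=1/298.257222101): X=-5870570.0447, Y=-1569651.3952, Z=-1934093.6746

X=-5870570.045 m, Y=-1569651.395 m, Z=-1934093.675 m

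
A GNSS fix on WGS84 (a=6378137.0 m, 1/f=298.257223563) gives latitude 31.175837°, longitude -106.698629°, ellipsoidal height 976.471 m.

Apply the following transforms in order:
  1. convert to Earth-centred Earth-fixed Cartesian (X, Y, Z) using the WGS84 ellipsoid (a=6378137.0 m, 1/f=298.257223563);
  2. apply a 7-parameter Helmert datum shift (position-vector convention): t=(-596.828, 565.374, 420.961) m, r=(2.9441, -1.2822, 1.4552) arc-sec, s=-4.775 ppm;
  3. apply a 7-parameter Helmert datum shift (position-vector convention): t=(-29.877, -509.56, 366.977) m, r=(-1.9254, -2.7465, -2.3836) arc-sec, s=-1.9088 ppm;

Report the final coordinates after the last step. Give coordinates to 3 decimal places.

start: φ=31.175837°, λ=-106.698629°, h=976.471 m
→ ECEF (a=6378137.000, f=1/298.257223563): X=-1569656.4094, Y=-5232392.1685, Z=3283094.2343
→ Helmert 7p (PV): X=-1570229.2365, Y=-5231859.7444, Z=3283415.0774
→ Helmert 7p (PV): X=-1570360.2955, Y=-5232310.5230, Z=3283803.7161

X=-1570360.295 m, Y=-5232310.523 m, Z=3283803.716 m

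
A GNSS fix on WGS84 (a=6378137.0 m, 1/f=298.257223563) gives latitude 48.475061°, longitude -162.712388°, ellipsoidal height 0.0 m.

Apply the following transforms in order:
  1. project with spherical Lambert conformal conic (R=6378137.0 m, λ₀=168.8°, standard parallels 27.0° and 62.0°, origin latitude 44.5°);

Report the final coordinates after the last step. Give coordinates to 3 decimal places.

E=1965131.971 m, N=773728.655 m

start: φ=48.475061°, λ=-162.712388°, h=0.000 m
→ lcc (R=6378137.0, λ₀=168.8°): E=1965131.9706, N=773728.6546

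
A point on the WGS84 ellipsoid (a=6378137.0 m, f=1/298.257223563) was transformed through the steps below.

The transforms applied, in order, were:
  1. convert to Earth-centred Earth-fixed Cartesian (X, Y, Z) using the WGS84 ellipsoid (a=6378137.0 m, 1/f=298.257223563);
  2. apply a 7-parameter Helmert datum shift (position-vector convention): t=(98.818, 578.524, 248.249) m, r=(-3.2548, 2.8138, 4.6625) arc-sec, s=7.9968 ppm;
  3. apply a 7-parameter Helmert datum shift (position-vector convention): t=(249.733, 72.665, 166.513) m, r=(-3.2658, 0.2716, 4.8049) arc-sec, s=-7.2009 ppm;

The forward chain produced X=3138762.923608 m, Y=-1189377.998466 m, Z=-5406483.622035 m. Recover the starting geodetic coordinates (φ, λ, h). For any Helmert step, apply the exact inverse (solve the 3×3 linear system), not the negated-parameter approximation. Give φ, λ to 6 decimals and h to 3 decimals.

start: X=3138762.9236, Y=-1189377.9985, Z=-5406483.6220 m
→ Helmert⁻¹: X=3138515.2023, Y=-1189446.7352, Z=-5406703.7680
→ Helmert⁻¹: X=3138438.1469, Y=-1190001.3664, Z=-5406884.7433
→ geod (Bowring, a=6378137.000): φ=-58.34108800°, λ=-20.76522100°, h=1305.3350 m

φ=-58.341088°, λ=-20.765221°, h=1305.335 m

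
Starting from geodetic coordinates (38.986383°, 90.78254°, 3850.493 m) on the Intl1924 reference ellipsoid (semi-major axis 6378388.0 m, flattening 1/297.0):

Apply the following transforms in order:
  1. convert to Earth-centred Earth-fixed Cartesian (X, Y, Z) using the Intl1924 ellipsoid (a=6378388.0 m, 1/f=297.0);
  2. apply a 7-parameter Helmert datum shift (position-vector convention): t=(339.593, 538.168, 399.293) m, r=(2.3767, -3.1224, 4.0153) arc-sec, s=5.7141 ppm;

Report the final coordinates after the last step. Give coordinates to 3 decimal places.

X=-67661.377 m, Y=4967550.646 m, Z=3994108.697 m

start: φ=38.986383°, λ=90.782540°, h=3850.493 m
→ ECEF (a=6378388.000, f=1/297.0): X=-67843.4348, Y=4967031.4336, Z=3993630.3782
→ Helmert 7p (PV): X=-67661.3771, Y=4967550.6459, Z=3994108.6975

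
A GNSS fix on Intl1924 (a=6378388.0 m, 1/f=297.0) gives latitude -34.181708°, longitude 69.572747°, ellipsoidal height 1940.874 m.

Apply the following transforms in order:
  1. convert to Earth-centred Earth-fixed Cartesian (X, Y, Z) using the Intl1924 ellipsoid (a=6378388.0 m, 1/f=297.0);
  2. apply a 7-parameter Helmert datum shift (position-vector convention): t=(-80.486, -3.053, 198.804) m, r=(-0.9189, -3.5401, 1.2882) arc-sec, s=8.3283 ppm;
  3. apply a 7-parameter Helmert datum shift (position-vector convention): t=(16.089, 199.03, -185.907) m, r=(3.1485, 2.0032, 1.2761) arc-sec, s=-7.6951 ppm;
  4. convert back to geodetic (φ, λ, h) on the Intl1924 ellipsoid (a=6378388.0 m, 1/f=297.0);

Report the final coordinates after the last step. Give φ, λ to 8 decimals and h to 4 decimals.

start: φ=-34.181708°, λ=69.572747°, h=1940.874 m
→ ECEF (a=6378388.000, f=1/297.0): X=1844139.7101, Y=4951532.0778, Z=-3564283.6642
→ Helmert 7p (PV): X=1844104.8321, Y=4951565.9012, Z=-3564104.9526
→ Helmert 7p (PV): X=1844041.4833, Y=4951792.6406, Z=-3564205.7610
→ geod (Bowring, a=6378388.000): φ=-34.18006449°, λ=69.57473122°, h=2070.7492 m

φ=-34.18006449°, λ=69.57473122°, h=2070.7492 m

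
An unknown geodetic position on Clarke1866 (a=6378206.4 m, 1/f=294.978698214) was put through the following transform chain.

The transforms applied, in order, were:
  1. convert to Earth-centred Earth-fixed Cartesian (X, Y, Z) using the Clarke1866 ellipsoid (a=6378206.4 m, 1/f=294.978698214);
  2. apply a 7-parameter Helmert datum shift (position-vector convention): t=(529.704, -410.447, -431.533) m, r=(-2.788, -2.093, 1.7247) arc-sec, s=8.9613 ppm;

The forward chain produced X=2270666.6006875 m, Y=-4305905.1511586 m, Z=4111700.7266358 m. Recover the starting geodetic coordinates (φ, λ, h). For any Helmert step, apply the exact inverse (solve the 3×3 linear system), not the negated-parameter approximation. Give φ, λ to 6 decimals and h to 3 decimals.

start: X=2270666.6007, Y=-4305905.1512, Z=4111700.7266 m
→ Helmert⁻¹: X=2270122.2777, Y=-4305530.6840, Z=4112014.1785
→ geod (Bowring, a=6378206.400): φ=40.38354100°, λ=-62.19923500°, h=2615.7720 m

φ=40.383541°, λ=-62.199235°, h=2615.772 m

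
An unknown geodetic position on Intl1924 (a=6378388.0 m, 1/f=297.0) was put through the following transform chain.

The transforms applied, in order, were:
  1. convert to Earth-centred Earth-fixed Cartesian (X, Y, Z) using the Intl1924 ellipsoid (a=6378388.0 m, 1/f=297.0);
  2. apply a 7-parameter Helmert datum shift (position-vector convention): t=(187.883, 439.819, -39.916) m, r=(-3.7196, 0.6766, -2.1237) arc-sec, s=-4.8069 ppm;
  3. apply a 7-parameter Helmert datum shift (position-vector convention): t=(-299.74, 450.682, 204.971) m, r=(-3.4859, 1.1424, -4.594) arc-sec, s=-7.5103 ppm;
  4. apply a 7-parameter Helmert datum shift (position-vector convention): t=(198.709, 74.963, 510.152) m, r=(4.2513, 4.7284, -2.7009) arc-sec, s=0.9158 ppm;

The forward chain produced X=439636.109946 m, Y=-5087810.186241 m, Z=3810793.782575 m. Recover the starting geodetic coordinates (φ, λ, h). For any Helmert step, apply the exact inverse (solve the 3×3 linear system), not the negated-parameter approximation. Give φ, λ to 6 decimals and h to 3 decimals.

φ=36.905879°, λ=-85.062048°, h=1658.822 m

start: X=439636.1099, Y=-5087810.1862, Z=3810793.7826 m
→ Helmert⁻¹: X=439416.2706, Y=-5087796.2003, Z=3810395.0782
→ Helmert⁻¹: X=439811.5398, Y=-5088339.6929, Z=3810135.1655
→ Helmert⁻¹: X=439665.6668, Y=-5088868.1546, Z=3810103.0707
→ geod (Bowring, a=6378388.000): φ=36.90587900°, λ=-85.06204800°, h=1658.8220 m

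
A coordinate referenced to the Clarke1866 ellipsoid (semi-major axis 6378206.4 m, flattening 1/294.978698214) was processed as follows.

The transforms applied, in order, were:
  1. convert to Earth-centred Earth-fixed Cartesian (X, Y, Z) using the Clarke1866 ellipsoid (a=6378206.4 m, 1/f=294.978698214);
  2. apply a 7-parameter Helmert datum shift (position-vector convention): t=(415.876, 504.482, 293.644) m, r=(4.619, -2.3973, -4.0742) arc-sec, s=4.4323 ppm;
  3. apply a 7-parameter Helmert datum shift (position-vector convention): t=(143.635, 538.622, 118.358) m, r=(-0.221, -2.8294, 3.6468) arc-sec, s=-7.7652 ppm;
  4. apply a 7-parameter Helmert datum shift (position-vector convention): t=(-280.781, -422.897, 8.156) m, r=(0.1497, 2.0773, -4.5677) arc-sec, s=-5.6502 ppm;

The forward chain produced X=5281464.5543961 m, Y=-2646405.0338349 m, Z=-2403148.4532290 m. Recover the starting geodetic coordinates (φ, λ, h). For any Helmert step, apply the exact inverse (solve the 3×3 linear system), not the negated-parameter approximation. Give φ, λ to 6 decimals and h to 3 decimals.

start: X=5281464.5544, Y=-2646405.0338, Z=-2403148.4532 m
→ Helmert⁻¹: X=5281857.9730, Y=-2645881.8655, Z=-2403115.0736
→ Helmert⁻¹: X=5281675.5935, Y=-2646531.8436, Z=-2403327.3793
→ Helmert⁻¹: X=5281260.6574, Y=-2646974.1017, Z=-2403612.4758
→ geod (Bowring, a=6378206.400): φ=-22.27638700°, λ=-26.62008300°, h=2615.9710 m

φ=-22.276387°, λ=-26.620083°, h=2615.971 m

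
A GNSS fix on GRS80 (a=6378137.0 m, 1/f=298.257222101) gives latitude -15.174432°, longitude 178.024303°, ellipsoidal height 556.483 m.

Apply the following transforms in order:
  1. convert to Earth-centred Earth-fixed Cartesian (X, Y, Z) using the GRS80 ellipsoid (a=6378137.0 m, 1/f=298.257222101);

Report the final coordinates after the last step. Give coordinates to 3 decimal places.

start: φ=-15.174432°, λ=178.024303°, h=556.483 m
→ ECEF (a=6378137.000, f=1/298.257222101): X=-6154041.8715, Y=212290.3892, Z=-1658881.3334

X=-6154041.871 m, Y=212290.389 m, Z=-1658881.333 m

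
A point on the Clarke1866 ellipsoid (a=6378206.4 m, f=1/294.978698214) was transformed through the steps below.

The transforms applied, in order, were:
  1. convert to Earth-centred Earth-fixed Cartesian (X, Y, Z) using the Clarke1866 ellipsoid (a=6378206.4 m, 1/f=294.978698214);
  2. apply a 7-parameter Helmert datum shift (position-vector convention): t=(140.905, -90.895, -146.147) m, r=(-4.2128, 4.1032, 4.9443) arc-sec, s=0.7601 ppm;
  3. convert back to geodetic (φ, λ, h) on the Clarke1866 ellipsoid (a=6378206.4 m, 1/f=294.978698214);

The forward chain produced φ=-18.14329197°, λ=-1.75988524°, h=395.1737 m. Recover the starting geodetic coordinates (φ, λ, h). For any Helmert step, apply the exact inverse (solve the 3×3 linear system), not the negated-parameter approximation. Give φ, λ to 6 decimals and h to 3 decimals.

φ=-18.141332°, λ=-1.760049°, h=208.082 m

start: φ=-18.143292°, λ=-1.759885°, h=395.174 m
→ ECEF (a=6378206.400, f=1/294.978698214): X=6060592.0173, Y=-186214.4489, Z=-1973465.8923
→ Helmert⁻¹: X=6060481.2944, Y=-186228.3849, Z=-1973201.4886
→ geod (Bowring, a=6378206.400): φ=-18.14133200°, λ=-1.76004900°, h=208.0820 m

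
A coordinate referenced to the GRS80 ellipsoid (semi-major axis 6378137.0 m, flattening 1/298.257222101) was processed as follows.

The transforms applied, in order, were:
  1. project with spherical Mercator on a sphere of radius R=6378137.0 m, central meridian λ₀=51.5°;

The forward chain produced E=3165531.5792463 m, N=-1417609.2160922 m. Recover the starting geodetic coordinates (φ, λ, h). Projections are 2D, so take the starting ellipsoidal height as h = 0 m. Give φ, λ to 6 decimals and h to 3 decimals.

φ=-12.631029°, λ=79.936454°, h=0.000 m

start: E=3165531.5792, N=-1417609.2161 m
→ merc⁻¹: φ=-12.63102900°, λ=79.93645400°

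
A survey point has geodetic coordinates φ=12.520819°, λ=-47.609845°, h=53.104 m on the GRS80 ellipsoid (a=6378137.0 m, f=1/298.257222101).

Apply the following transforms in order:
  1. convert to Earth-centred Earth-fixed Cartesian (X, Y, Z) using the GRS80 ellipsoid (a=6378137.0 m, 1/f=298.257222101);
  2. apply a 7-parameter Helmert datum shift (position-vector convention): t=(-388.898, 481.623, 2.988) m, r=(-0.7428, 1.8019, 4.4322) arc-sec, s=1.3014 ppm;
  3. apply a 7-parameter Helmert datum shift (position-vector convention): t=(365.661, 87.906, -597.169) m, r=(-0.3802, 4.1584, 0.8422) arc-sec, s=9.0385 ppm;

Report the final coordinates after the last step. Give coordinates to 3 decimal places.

X=4198591.364 m, Y=-4598799.979 m, Z=1373038.816 m

start: φ=12.520819°, λ=-47.609845°, h=53.104 m
→ ECEF (a=6378137.000, f=1/298.257222101): X=4198413.8870, Y=-4599436.7917, Z=1373715.0666
→ Helmert 7p (PV): X=4198141.2858, Y=-4598865.9922, Z=1373699.7290
→ Helmert 7p (PV): X=4198591.3642, Y=-4598799.9793, Z=1373038.8158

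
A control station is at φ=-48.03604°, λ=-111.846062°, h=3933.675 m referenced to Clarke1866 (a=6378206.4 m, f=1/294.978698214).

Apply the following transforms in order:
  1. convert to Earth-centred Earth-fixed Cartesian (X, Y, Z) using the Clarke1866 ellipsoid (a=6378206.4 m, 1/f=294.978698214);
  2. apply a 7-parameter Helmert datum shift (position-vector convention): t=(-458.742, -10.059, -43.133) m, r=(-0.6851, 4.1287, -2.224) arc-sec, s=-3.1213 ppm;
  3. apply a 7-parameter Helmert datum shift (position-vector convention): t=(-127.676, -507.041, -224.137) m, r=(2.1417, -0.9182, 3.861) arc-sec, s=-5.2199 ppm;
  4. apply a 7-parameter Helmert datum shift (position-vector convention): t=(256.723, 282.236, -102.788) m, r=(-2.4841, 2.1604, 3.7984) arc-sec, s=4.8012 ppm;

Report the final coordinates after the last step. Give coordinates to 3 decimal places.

X=-1591317.936 m, Y=-3968753.224 m, Z=-4722569.585 m

start: φ=-48.036040°, λ=-111.846062°, h=3933.675 m
→ ECEF (a=6378206.400, f=1/294.978698214): X=-1590975.4922, Y=-3968466.9316, Z=-4722277.4482
→ Helmert 7p (PV): X=-1591566.5804, Y=-3968463.1343, Z=-4722260.8148
→ Helmert 7p (PV): X=-1591590.6434, Y=-3968930.2200, Z=-4722508.5924
→ Helmert 7p (PV): X=-1591317.9364, Y=-3968753.2238, Z=-4722569.5847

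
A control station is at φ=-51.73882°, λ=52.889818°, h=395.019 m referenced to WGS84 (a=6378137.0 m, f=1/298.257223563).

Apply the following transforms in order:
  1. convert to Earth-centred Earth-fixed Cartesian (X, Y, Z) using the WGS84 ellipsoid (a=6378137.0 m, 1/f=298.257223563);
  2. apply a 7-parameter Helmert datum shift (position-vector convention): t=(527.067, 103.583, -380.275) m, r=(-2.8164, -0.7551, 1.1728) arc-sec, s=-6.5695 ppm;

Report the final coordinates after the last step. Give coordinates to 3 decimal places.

start: φ=-51.738820°, λ=52.889818°, h=395.019 m
→ ECEF (a=6378137.000, f=1/298.257223563): X=2388096.7567, Y=3156463.8517, Z=-4985170.1614
→ Helmert 7p (PV): X=2388608.4376, Y=3156492.2081, Z=-4985552.0430

X=2388608.438 m, Y=3156492.208 m, Z=-4985552.043 m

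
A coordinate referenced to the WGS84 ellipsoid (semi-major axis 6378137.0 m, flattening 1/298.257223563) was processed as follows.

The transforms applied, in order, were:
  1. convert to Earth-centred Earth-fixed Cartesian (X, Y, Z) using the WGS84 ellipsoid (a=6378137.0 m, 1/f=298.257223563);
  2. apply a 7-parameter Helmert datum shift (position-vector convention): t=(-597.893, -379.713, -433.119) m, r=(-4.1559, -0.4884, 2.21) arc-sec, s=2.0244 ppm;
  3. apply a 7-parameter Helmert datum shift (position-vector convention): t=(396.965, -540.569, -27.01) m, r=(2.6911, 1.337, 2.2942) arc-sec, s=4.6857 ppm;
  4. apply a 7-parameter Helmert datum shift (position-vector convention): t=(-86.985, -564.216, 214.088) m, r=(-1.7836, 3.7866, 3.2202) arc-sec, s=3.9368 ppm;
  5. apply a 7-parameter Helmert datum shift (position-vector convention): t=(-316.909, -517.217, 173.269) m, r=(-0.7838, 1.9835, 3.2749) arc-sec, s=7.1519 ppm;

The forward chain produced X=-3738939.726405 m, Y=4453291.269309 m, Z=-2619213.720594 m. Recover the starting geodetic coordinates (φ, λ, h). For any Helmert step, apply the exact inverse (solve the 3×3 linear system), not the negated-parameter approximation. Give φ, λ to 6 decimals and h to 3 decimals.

start: X=-3738939.7264, Y=4453291.2693, Z=-2619213.7206 m
→ Helmert⁻¹: X=-3738500.1761, Y=4453845.9437, Z=-2619387.2821
→ Helmert⁻¹: X=-3738280.8398, Y=4454473.6378, Z=-2619621.1661
→ Helmert⁻¹: X=-3738593.7548, Y=4455000.7366, Z=-2619664.2385
→ Helmert⁻¹: X=-3737946.7588, Y=4455464.2511, Z=-2619127.1960
→ geod (Bowring, a=6378137.000): φ=-24.38863400°, λ=129.99523300°, h=3824.9890 m

φ=-24.388634°, λ=129.995233°, h=3824.989 m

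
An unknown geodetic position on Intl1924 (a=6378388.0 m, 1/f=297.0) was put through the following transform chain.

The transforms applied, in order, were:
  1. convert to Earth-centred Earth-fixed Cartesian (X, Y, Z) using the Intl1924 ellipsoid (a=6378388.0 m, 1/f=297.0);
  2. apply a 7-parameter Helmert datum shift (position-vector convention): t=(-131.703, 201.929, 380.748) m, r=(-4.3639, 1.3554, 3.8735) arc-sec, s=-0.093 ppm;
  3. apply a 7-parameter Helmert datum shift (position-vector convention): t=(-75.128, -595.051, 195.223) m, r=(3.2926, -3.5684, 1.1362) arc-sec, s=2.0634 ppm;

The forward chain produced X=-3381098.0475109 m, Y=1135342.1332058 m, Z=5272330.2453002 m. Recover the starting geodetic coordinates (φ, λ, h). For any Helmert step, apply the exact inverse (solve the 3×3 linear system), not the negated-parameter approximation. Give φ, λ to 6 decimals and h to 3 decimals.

φ=56.099839°, λ=161.430106°, h=1237.056 m

start: X=-3381098.0475, Y=1135342.1332, Z=5272330.2453 m
→ Helmert⁻¹: X=-3380918.4764, Y=1136037.6234, Z=5272164.4995
→ Helmert⁻¹: X=-3380800.4003, Y=1135787.7549, Z=5271786.0556
→ geod (Bowring, a=6378388.000): φ=56.09983900°, λ=161.43010600°, h=1237.0560 m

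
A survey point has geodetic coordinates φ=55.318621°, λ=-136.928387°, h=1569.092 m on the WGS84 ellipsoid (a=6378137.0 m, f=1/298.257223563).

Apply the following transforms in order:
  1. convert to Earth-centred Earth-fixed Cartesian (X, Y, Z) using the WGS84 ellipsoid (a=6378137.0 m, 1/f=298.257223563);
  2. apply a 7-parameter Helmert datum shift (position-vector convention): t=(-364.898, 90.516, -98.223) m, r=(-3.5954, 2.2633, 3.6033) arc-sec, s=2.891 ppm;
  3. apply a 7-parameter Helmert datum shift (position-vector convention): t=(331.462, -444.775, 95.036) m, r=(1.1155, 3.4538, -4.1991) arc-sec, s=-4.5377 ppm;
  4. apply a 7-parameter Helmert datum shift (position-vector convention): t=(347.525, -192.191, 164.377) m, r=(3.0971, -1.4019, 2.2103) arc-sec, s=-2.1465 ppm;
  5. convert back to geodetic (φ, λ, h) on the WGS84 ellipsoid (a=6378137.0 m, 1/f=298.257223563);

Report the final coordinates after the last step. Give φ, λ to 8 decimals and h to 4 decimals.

φ=55.31914018°, λ=-136.91691988°, h=1759.5892 m

start: φ=55.318621°, λ=-136.928387°, h=1569.092 m
→ ECEF (a=6378137.000, f=1/298.257223563): X=-2657834.6793, Y=-2484688.9100, Z=5222938.2374
→ Helmert 7p (PV): X=-2658106.5449, Y=-2484560.9666, Z=5222927.5886
→ Helmert 7p (PV): X=-2657726.1463, Y=-2484968.6004, Z=5223029.9963
→ Helmert 7p (PV): X=-2657381.7868, Y=-2485262.3616, Z=5223127.7865
→ geod (Bowring, a=6378137.000): φ=55.31914018°, λ=-136.91691988°, h=1759.5892 m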